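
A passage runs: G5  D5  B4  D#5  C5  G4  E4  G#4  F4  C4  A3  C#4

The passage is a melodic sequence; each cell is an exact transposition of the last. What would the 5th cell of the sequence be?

Eb3 Bb2 G2 B2

With a 4-note motive the entries are G5, C5, F4, each down a 5th from the previous.
Extending down a 5th: Bb3 → Eb3.
So cell 5 is Eb3 Bb2 G2 B2.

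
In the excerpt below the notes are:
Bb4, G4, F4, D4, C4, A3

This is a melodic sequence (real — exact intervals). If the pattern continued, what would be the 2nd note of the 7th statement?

C#2

With 2-note cells, note 2 of each statement runs G4, D4, A3.
Each moves down a 4th. Continuing: E3 → B2 → F#2 → C#2.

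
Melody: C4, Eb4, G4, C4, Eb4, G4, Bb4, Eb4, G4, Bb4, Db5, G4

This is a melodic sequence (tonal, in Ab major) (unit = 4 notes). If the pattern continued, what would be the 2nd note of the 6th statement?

Ab5

Grouping in 4s, the 2nd note of each cell is Eb4, G4, Bb4.
Extending up a 3rd: Db5 → F5 → Ab5.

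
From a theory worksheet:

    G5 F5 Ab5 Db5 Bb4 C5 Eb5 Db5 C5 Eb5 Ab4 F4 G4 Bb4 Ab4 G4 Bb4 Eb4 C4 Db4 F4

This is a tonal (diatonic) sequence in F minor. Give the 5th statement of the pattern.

Taking 7-note groups, the heads are G5, Db5, Ab4: the pattern moves down a 4th.
Extending down a 4th: Eb4 → Bb3.
From Bb3 the diatonic shape gives Bb3 Ab3 C4 F3 Db3 Eb3 G3.

Bb3 Ab3 C4 F3 Db3 Eb3 G3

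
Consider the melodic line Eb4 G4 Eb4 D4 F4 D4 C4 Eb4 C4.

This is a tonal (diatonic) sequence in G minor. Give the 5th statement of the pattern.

A3 C4 A3

The 3-note cells begin on Eb4, D4, C4 — each down a 2nd from the last.
Continuing the starts: Bb3 → A3.
So cell 5 is A3 C4 A3.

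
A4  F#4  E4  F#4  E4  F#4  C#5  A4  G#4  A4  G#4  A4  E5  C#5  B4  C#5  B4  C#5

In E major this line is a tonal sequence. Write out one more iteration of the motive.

Taking 6-note groups, the heads are A4, C#5, E5: the pattern moves up a 3rd.
From G#5 the diatonic shape gives G#5 E5 D#5 E5 D#5 E5.

G#5 E5 D#5 E5 D#5 E5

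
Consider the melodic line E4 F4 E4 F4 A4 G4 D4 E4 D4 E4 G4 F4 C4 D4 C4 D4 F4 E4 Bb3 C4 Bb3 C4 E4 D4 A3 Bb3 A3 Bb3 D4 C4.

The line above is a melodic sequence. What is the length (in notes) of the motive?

There are 30 notes; a 6-note unit gives 5 cells:
E4 F4 E4 F4 A4 G4 | D4 E4 D4 E4 G4 F4 | C4 D4 C4 D4 F4 E4 | Bb3 C4 Bb3 C4 E4 D4 | A3 Bb3 A3 Bb3 D4 C4
Each cell is the previous one down a 2nd — so the unit is 6 notes.

6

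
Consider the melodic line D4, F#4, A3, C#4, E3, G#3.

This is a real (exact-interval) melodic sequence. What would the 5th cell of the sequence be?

The 2-note cells begin on D4, A3, E3 — each down a 4th from the last.
Extending down a 4th: B2 → F#2.
From F#2 the exact shape gives F#2 A#2.

F#2 A#2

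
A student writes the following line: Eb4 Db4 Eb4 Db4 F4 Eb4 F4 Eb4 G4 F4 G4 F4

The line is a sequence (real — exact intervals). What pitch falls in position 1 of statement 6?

Grouping in 4s, the 1st note of each cell is Eb4, F4, G4.
Extending up a 2nd: A4 → B4 → C#5.

C#5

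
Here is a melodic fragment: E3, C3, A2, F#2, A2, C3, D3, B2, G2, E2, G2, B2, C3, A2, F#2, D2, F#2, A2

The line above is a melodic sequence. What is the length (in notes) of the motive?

Try groups of 6 (3 cells in 18 notes):
E3 C3 A2 F#2 A2 C3 | D3 B2 G2 E2 G2 B2 | C3 A2 F#2 D2 F#2 A2
Every group is a transposition down a 2nd of the one before; no shorter unit works.

6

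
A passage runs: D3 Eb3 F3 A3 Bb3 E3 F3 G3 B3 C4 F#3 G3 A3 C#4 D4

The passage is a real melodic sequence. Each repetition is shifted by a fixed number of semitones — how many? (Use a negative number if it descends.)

2

The 5-note cells begin on D3, E3, F#3 — each up a 2nd from the last.
Counting half-steps from D3 to E3: 2.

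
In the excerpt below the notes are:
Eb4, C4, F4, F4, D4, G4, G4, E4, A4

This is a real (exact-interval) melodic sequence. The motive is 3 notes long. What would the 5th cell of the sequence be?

With a 3-note motive the entries are Eb4, F4, G4, each up a 2nd from the previous.
Extending up a 2nd: A4 → B4.
From B4 the exact shape gives B4 G#4 C#5.

B4 G#4 C#5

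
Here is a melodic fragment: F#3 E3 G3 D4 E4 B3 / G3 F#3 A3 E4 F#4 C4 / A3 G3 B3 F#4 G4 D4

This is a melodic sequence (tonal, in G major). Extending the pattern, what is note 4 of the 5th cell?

A4

Grouping in 6s, the 4th note of each cell is D4, E4, F#4.
Extending up a 2nd: G4 → A4.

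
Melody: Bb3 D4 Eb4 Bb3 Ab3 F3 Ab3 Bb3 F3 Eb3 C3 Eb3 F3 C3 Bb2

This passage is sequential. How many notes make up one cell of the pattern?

5

15 notes total. Splitting into 3 groups of 5:
Bb3 D4 Eb4 Bb3 Ab3 | F3 Ab3 Bb3 F3 Eb3 | C3 Eb3 F3 C3 Bb2
That's a consistent down a 4th shift per cell, and no other grouping gives one.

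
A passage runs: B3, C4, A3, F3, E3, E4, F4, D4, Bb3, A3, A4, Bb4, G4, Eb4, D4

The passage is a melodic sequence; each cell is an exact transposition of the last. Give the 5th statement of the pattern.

G5 Ab5 F5 Db5 C5

The 5-note cells begin on B3, E4, A4 — each up a 4th from the last.
Continuing the starts: D5 → G5.
So cell 5 is G5 Ab5 F5 Db5 C5.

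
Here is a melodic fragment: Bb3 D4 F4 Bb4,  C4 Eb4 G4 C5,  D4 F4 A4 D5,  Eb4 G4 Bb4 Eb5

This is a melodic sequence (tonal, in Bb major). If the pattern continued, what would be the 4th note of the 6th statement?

The unit is 4 notes. Position-4 pitches of the 4 shown cells: Bb4, C5, D5, Eb5.
Carrying that up a 2nd forward: F5 → G5.

G5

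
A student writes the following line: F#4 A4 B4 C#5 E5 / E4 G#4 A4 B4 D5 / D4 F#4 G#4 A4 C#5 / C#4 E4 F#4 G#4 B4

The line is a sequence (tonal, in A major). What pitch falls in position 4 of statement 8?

Grouping in 5s, the 4th note of each cell is C#5, B4, A4, G#4.
Each moves down a 2nd. Continuing: F#4 → E4 → D4 → C#4.

C#4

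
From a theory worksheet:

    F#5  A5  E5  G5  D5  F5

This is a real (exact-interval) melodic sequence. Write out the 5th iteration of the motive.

Unit = 2 notes; the statements start on F#5, E5, D5, moving down a 2nd each time.
Carrying on: C5 → Bb4.
From Bb4 the exact shape gives Bb4 Db5.

Bb4 Db5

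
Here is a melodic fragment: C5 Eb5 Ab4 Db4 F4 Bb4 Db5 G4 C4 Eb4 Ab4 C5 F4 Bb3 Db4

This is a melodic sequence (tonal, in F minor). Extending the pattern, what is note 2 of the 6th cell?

The unit is 5 notes. Position-2 pitches of the 3 shown cells: Eb5, Db5, C5.
Carrying that down a 2nd forward: Bb4 → Ab4 → G4.

G4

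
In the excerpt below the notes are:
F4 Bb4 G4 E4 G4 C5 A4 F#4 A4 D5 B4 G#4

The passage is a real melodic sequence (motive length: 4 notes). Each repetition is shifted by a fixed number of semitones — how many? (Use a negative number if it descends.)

2

Taking 4-note groups, the heads are F4, G4, A4: the pattern moves up a 2nd.
F4→G4 is 67 − 65 = 2 semitones.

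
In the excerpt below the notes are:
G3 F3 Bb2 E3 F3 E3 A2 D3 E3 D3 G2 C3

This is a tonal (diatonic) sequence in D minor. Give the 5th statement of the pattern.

C3 Bb2 E2 A2

Taking 4-note groups, the heads are G3, F3, E3: the pattern moves down a 2nd.
Carrying on: D3 → C3.
So cell 5 is C3 Bb2 E2 A2.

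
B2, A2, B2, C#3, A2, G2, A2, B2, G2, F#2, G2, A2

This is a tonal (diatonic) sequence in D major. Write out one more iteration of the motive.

With a 4-note motive the entries are B2, A2, G2, each down a 2nd from the previous.
From F#2 the diatonic shape gives F#2 E2 F#2 G2.

F#2 E2 F#2 G2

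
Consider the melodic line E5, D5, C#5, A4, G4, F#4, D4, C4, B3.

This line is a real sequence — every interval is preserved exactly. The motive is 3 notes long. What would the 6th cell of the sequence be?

Taking 3-note groups, the heads are E5, A4, D4: the pattern moves down a 5th.
Continuing the starts: G3 → C3 → F2.
So cell 6 is F2 Eb2 D2.

F2 Eb2 D2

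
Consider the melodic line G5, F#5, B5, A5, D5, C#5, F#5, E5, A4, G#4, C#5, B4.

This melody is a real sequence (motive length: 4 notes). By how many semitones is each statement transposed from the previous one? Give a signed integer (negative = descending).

Unit = 4 notes; the statements start on G5, D5, A4, moving down a 4th each time.
G5→D5 is 74 − 79 = -5 semitones.

-5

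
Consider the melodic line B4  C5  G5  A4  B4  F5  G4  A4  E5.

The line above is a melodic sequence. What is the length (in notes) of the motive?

3

9 notes total. Splitting into 3 groups of 3:
B4 C5 G5 | A4 B4 F5 | G4 A4 E5
That's a consistent down a 2nd shift per cell, and no other grouping gives one.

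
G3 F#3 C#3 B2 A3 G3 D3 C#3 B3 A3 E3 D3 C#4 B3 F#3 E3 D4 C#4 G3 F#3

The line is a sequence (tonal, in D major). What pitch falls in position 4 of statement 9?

C#4

With 4-note cells, note 4 of each statement runs B2, C#3, D3, E3, F#3.
Each moves up a 2nd. Continuing: G3 → A3 → B3 → C#4.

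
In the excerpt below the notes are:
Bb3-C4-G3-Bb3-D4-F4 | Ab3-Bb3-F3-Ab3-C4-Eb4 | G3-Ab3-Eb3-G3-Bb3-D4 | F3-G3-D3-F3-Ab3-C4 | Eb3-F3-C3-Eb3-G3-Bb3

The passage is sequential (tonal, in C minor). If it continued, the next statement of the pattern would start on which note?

D3

The 6-note cells begin on Bb3, Ab3, G3, F3, Eb3 — each down a 2nd from the last.
The next head, down a 2nd from Eb3, is D3.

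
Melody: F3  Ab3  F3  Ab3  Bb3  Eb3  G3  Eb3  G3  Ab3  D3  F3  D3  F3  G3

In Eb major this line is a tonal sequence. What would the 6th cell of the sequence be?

With a 5-note motive the entries are F3, Eb3, D3, each down a 2nd from the previous.
Continuing the starts: C3 → Bb2 → Ab2.
Statement 6 starts on Ab2 and keeps the same diatonic contour: Ab2 C3 Ab2 C3 D3.

Ab2 C3 Ab2 C3 D3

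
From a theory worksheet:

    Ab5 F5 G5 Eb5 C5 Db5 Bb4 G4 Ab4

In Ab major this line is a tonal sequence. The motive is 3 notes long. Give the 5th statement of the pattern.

C4 Ab3 Bb3

Taking 3-note groups, the heads are Ab5, Eb5, Bb4: the pattern moves down a 4th.
Carrying on: F4 → C4.
From C4 the diatonic shape gives C4 Ab3 Bb3.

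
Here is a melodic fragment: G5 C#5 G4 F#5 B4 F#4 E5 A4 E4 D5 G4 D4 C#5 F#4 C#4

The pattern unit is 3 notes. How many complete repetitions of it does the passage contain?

5

15 notes in groups of 3 gives 15/3 = 5 statements.
Starts: G5, F#5, E5, D5, C#5 — each down a 2nd.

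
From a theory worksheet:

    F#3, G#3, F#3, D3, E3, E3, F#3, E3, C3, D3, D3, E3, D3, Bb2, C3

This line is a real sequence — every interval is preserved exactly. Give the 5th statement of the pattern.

With a 5-note motive the entries are F#3, E3, D3, each down a 2nd from the previous.
Extending down a 2nd: C3 → Bb2.
So cell 5 is Bb2 C3 Bb2 Gb2 Ab2.

Bb2 C3 Bb2 Gb2 Ab2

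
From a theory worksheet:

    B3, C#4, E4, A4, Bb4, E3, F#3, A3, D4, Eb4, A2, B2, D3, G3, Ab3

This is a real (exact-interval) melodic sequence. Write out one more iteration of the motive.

Taking 5-note groups, the heads are B3, E3, A2: the pattern moves down a 5th.
So cell 4 is D2 E2 G2 C3 Db3.

D2 E2 G2 C3 Db3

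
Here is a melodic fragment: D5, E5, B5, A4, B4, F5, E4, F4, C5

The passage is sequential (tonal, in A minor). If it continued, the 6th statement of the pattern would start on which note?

C3

Unit = 3 notes; the statements start on D5, A4, E4, moving down a 4th each time.
Continuing: B3 → F3 → C3. Statement 6 starts on C3.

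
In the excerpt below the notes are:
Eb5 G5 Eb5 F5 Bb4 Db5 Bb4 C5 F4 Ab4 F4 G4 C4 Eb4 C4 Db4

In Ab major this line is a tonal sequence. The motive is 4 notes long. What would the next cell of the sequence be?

G3 Bb3 G3 Ab3

Unit = 4 notes; the statements start on Eb5, Bb4, F4, C4, moving down a 4th each time.
So cell 5 is G3 Bb3 G3 Ab3.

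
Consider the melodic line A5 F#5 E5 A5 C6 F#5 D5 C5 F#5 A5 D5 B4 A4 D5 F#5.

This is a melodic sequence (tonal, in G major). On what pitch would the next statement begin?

With a 5-note motive the entries are A5, F#5, D5, each down a 3rd from the previous.
The next head, down a 3rd from D5, is B4.

B4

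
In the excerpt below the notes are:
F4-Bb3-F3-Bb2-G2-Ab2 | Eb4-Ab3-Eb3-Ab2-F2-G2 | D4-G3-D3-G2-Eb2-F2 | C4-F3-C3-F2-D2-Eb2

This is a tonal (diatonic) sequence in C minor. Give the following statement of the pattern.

The 6-note cells begin on F4, Eb4, D4, C4 — each down a 2nd from the last.
Statement 5 starts on Bb3 and keeps the same diatonic contour: Bb3 Eb3 Bb2 Eb2 C2 D2.

Bb3 Eb3 Bb2 Eb2 C2 D2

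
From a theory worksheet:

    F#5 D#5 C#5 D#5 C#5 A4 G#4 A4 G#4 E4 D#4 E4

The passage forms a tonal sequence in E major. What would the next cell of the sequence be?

D#4 B3 A3 B3

With a 4-note motive the entries are F#5, C#5, G#4, each down a 4th from the previous.
Statement 4 starts on D#4 and keeps the same diatonic contour: D#4 B3 A3 B3.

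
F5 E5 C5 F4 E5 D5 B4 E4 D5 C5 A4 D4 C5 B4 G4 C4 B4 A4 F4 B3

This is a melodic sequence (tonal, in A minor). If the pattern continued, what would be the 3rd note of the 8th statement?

The unit is 4 notes. Position-3 pitches of the 5 shown cells: C5, B4, A4, G4, F4.
Extending down a 2nd: E4 → D4 → C4.

C4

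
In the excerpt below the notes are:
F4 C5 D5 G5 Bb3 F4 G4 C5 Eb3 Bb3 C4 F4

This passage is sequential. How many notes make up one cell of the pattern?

Try groups of 4 (3 cells in 12 notes):
F4 C5 D5 G5 | Bb3 F4 G4 C5 | Eb3 Bb3 C4 F4
Every group is a transposition down a 5th of the one before; no shorter unit works.

4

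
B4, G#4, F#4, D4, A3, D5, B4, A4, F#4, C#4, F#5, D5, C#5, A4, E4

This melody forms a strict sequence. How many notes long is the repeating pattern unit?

5

Try groups of 5 (3 cells in 15 notes):
B4 G#4 F#4 D4 A3 | D5 B4 A4 F#4 C#4 | F#5 D5 C#5 A4 E4
Every group is a transposition up a 3rd of the one before; no shorter unit works.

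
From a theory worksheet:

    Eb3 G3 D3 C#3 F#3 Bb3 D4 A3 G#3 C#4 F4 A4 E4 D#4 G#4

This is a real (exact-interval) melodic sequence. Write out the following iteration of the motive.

C5 E5 B4 A#4 D#5

Unit = 5 notes; the statements start on Eb3, Bb3, F4, moving up a 5th each time.
Statement 4 starts on C5 and keeps the same exact contour: C5 E5 B4 A#4 D#5.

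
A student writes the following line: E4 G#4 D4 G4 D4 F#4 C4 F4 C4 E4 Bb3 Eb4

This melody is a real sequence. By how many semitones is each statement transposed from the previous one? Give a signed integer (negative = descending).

Unit = 4 notes; the statements start on E4, D4, C4, moving down a 2nd each time.
E4 to D4 spans -2 semitones.

-2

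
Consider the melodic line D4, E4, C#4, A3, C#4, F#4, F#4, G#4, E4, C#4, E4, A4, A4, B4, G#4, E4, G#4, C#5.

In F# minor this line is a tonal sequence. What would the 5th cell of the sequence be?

The 6-note cells begin on D4, F#4, A4 — each up a 3rd from the last.
Carrying on: C#5 → E5.
So cell 5 is E5 F#5 D5 B4 D5 G#5.

E5 F#5 D5 B4 D5 G#5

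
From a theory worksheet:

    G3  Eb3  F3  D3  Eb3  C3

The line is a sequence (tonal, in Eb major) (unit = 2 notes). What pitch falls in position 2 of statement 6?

The unit is 2 notes. Position-2 pitches of the 3 shown cells: Eb3, D3, C3.
Carrying that down a 2nd forward: Bb2 → Ab2 → G2.

G2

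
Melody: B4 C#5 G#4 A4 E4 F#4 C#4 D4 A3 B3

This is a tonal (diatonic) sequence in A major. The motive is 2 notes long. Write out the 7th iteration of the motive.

D3 E3

The 2-note cells begin on B4, G#4, E4, C#4, A3 — each down a 3rd from the last.
Extending down a 3rd: F#3 → D3.
From D3 the diatonic shape gives D3 E3.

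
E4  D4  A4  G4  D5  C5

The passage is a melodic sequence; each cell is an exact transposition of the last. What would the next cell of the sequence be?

G5 F5

Unit = 2 notes; the statements start on E4, A4, D5, moving up a 4th each time.
From G5 the exact shape gives G5 F5.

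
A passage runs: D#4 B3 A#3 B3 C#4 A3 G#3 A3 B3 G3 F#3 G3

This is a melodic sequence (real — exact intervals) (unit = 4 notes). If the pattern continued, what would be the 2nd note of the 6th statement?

The unit is 4 notes. Position-2 pitches of the 3 shown cells: B3, A3, G3.
Carrying that down a 2nd forward: F3 → Eb3 → Db3.

Db3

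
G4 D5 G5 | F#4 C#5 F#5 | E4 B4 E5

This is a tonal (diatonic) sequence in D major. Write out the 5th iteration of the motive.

C#4 G4 C#5

With a 3-note motive the entries are G4, F#4, E4, each down a 2nd from the previous.
Extending down a 2nd: D4 → C#4.
From C#4 the diatonic shape gives C#4 G4 C#5.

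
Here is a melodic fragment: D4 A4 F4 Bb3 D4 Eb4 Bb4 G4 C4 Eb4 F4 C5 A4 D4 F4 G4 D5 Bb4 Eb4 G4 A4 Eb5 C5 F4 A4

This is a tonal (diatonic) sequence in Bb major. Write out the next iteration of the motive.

The 5-note cells begin on D4, Eb4, F4, G4, A4 — each up a 2nd from the last.
Statement 6 starts on Bb4 and keeps the same diatonic contour: Bb4 F5 D5 G4 Bb4.

Bb4 F5 D5 G4 Bb4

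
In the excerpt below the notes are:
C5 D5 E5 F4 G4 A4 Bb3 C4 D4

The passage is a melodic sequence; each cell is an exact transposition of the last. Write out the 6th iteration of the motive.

Db2 Eb2 F2

With a 3-note motive the entries are C5, F4, Bb3, each down a 5th from the previous.
Continuing the starts: Eb3 → Ab2 → Db2.
From Db2 the exact shape gives Db2 Eb2 F2.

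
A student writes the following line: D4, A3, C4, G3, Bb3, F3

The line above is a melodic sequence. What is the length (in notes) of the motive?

2

6 notes total. Splitting into 3 groups of 2:
D4 A3 | C4 G3 | Bb3 F3
Each cell is the previous one down a 2nd — so the unit is 2 notes.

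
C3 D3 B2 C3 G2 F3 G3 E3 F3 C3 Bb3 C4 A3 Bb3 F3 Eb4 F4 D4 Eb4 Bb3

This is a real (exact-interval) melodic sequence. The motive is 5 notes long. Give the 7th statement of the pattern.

Gb5 Ab5 F5 Gb5 Db5

The 5-note cells begin on C3, F3, Bb3, Eb4 — each up a 4th from the last.
Carrying on: Ab4 → Db5 → Gb5.
So cell 7 is Gb5 Ab5 F5 Gb5 Db5.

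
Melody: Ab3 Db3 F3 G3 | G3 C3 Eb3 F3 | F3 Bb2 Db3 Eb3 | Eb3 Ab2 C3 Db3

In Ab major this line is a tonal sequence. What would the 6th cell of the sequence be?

The 4-note cells begin on Ab3, G3, F3, Eb3 — each down a 2nd from the last.
Extending down a 2nd: Db3 → C3.
So cell 6 is C3 F2 Ab2 Bb2.

C3 F2 Ab2 Bb2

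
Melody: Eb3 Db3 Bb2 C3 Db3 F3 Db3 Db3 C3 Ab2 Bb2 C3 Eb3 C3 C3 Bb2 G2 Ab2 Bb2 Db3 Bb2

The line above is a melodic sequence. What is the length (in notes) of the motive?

Try groups of 7 (3 cells in 21 notes):
Eb3 Db3 Bb2 C3 Db3 F3 Db3 | Db3 C3 Ab2 Bb2 C3 Eb3 C3 | C3 Bb2 G2 Ab2 Bb2 Db3 Bb2
That's a consistent down a 2nd shift per cell, and no other grouping gives one.

7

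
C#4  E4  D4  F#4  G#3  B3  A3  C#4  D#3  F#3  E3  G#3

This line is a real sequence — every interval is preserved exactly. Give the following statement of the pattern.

With a 4-note motive the entries are C#4, G#3, D#3, each down a 4th from the previous.
Statement 4 starts on A#2 and keeps the same exact contour: A#2 C#3 B2 D#3.

A#2 C#3 B2 D#3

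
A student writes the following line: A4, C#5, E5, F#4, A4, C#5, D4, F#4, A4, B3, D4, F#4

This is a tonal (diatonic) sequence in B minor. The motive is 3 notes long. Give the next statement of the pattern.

Taking 3-note groups, the heads are A4, F#4, D4, B3: the pattern moves down a 3rd.
Statement 5 starts on G3 and keeps the same diatonic contour: G3 B3 D4.

G3 B3 D4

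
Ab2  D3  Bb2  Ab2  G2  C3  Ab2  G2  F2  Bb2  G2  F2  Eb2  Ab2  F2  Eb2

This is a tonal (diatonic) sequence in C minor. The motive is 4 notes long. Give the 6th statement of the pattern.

Unit = 4 notes; the statements start on Ab2, G2, F2, Eb2, moving down a 2nd each time.
Carrying on: D2 → C2.
From C2 the diatonic shape gives C2 F2 D2 C2.

C2 F2 D2 C2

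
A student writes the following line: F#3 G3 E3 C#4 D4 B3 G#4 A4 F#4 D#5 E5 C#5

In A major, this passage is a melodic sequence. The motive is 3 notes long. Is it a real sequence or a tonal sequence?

Each cell has the same semitone pattern (1, -3) — intervals are preserved exactly.
And G3 lies outside A major, so the sequence is real rather than tonal.

real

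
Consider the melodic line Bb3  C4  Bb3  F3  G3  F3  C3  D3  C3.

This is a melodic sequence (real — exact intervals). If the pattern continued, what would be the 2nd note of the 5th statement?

With 3-note cells, note 2 of each statement runs C4, G3, D3.
Each moves down a 4th. Continuing: A2 → E2.

E2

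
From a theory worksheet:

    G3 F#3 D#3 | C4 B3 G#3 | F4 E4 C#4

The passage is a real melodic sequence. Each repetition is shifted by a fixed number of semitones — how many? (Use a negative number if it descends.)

The 3-note cells begin on G3, C4, F4 — each up a 4th from the last.
Counting half-steps from G3 to C4: 5.

5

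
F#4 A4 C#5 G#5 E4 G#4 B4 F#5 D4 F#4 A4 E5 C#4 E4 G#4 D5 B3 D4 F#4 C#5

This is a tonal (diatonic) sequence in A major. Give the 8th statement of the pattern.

Taking 4-note groups, the heads are F#4, E4, D4, C#4, B3: the pattern moves down a 2nd.
Carrying on: A3 → G#3 → F#3.
Statement 8 starts on F#3 and keeps the same diatonic contour: F#3 A3 C#4 G#4.

F#3 A3 C#4 G#4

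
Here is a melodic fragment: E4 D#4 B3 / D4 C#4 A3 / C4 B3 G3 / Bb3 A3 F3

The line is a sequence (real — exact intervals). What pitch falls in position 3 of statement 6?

With 3-note cells, note 3 of each statement runs B3, A3, G3, F3.
Extending down a 2nd: Eb3 → Db3.

Db3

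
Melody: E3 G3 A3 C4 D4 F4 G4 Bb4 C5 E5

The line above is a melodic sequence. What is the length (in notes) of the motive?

Try groups of 2 (5 cells in 10 notes):
E3 G3 | A3 C4 | D4 F4 | G4 Bb4 | C5 E5
Every group is a transposition up a 4th of the one before; no shorter unit works.

2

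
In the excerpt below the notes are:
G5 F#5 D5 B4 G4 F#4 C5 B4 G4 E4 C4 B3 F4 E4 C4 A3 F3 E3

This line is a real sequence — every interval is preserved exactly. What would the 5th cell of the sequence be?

Taking 6-note groups, the heads are G5, C5, F4: the pattern moves down a 5th.
Continuing the starts: Bb3 → Eb3.
From Eb3 the exact shape gives Eb3 D3 Bb2 G2 Eb2 D2.

Eb3 D3 Bb2 G2 Eb2 D2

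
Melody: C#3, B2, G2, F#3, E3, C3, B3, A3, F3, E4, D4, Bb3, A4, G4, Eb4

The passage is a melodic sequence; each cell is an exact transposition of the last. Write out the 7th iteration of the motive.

With a 3-note motive the entries are C#3, F#3, B3, E4, A4, each up a 4th from the previous.
Extending up a 4th: D5 → G5.
Statement 7 starts on G5 and keeps the same exact contour: G5 F5 Db5.

G5 F5 Db5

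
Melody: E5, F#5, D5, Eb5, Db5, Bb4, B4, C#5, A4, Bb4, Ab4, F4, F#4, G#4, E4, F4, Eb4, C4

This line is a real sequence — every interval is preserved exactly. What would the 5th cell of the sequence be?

G#3 A#3 F#3 G3 F3 D3

With a 6-note motive the entries are E5, B4, F#4, each down a 4th from the previous.
Continuing the starts: C#4 → G#3.
From G#3 the exact shape gives G#3 A#3 F#3 G3 F3 D3.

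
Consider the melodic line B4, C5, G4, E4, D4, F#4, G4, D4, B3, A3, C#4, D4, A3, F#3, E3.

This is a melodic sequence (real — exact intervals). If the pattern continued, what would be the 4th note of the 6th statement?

D#2

Grouping in 5s, the 4th note of each cell is E4, B3, F#3.
Each moves down a 4th. Continuing: C#3 → G#2 → D#2.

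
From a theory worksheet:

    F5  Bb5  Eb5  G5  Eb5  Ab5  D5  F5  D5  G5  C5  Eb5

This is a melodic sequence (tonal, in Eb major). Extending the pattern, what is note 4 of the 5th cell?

C5

The unit is 4 notes. Position-4 pitches of the 3 shown cells: G5, F5, Eb5.
Extending down a 2nd: D5 → C5.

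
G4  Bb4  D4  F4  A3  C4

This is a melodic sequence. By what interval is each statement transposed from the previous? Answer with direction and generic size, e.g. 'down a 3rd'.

down a 4th

With a 2-note motive the entries are G4, D4, A3, each down a 4th from the previous.
From G4 to D4: down a 4th.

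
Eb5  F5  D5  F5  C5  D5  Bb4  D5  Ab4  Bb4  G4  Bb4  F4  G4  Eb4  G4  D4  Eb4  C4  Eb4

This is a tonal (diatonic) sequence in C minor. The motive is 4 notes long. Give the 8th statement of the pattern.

Eb3 F3 D3 F3

Unit = 4 notes; the statements start on Eb5, C5, Ab4, F4, D4, moving down a 3rd each time.
Carrying on: Bb3 → G3 → Eb3.
From Eb3 the diatonic shape gives Eb3 F3 D3 F3.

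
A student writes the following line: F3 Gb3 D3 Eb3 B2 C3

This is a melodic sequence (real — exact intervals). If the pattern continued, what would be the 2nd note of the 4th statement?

The unit is 2 notes. Position-2 pitches of the 3 shown cells: Gb3, Eb3, C3.
One more down a 3rd gives A2.

A2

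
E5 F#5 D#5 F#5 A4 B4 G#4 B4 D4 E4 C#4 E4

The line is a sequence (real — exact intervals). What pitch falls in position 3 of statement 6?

E2

With 4-note cells, note 3 of each statement runs D#5, G#4, C#4.
Extending down a 5th: F#3 → B2 → E2.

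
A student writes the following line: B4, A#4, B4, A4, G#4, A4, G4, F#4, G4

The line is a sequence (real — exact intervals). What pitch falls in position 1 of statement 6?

Db4

With 3-note cells, note 1 of each statement runs B4, A4, G4.
Each moves down a 2nd. Continuing: F4 → Eb4 → Db4.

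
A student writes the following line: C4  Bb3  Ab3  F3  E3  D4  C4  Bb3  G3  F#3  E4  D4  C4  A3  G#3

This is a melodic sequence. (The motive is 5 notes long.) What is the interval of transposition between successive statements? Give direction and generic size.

The 5-note cells begin on C4, D4, E4 — each up a 2nd from the last.
C4 to D4 is up a 2nd.

up a 2nd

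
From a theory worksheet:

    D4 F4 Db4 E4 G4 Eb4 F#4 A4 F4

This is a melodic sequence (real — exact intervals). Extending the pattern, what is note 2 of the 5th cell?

C#5

The unit is 3 notes. Position-2 pitches of the 3 shown cells: F4, G4, A4.
Extending up a 2nd: B4 → C#5.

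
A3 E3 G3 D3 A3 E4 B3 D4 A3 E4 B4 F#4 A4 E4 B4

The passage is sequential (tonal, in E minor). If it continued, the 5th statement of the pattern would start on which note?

With a 5-note motive the entries are A3, E4, B4, each up a 5th from the previous.
Continuing: F#5 → C6. Statement 5 starts on C6.

C6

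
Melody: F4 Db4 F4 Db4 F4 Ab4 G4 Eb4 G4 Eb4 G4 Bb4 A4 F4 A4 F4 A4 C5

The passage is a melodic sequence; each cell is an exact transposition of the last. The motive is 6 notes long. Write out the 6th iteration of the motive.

The 6-note cells begin on F4, G4, A4 — each up a 2nd from the last.
Carrying on: B4 → C#5 → D#5.
So cell 6 is D#5 B4 D#5 B4 D#5 F#5.

D#5 B4 D#5 B4 D#5 F#5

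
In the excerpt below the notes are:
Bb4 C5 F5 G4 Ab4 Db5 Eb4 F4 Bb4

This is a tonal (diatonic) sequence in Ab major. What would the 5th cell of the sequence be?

The 3-note cells begin on Bb4, G4, Eb4 — each down a 3rd from the last.
Extending down a 3rd: C4 → Ab3.
So cell 5 is Ab3 Bb3 Eb4.

Ab3 Bb3 Eb4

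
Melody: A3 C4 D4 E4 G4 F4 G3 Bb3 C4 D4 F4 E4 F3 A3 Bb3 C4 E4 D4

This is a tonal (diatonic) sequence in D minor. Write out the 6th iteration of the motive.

With a 6-note motive the entries are A3, G3, F3, each down a 2nd from the previous.
Carrying on: E3 → D3 → C3.
So cell 6 is C3 E3 F3 G3 Bb3 A3.

C3 E3 F3 G3 Bb3 A3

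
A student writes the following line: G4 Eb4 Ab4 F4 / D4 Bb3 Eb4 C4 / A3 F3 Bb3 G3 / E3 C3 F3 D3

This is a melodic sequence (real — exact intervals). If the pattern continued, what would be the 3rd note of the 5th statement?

The unit is 4 notes. Position-3 pitches of the 4 shown cells: Ab4, Eb4, Bb3, F3.
Each moves down a 4th; the next is C3.

C3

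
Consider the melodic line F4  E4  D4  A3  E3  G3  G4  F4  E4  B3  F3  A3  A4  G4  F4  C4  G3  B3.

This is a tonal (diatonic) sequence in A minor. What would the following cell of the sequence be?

Taking 6-note groups, the heads are F4, G4, A4: the pattern moves up a 2nd.
So cell 4 is B4 A4 G4 D4 A3 C4.

B4 A4 G4 D4 A3 C4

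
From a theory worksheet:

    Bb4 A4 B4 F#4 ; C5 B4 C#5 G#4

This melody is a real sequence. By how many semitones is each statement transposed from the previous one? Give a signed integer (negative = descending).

Taking 4-note groups, the heads are Bb4, C5: the pattern moves up a 2nd.
Bb4 to C5 spans +2 semitones.

2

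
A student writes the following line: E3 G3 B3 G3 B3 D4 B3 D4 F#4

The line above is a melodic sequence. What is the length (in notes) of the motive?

3

There are 9 notes; a 3-note unit gives 3 cells:
E3 G3 B3 | G3 B3 D4 | B3 D4 F#4
That's a consistent up a 3rd shift per cell, and no other grouping gives one.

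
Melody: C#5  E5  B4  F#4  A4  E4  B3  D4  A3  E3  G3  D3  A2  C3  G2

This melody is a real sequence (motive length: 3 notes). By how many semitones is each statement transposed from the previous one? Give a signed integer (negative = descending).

-7

The 3-note cells begin on C#5, F#4, B3, E3, A2 — each down a 5th from the last.
C#5 to F#4 spans -7 semitones.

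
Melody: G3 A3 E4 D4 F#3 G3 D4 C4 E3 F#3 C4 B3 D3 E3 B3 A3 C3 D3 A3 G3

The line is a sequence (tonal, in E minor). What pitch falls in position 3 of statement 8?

E3

Grouping in 4s, the 3rd note of each cell is E4, D4, C4, B3, A3.
Carrying that down a 2nd forward: G3 → F#3 → E3.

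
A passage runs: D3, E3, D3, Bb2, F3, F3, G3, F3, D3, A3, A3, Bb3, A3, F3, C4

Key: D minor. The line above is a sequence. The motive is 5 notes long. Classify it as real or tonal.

tonal

Every note is diatonic to D minor.
Cell 1 has -4 semitones from note 3 to 4, but cell 2 has -3 — the interval quality changes while the contour stays the same, which is the hallmark of a tonal sequence.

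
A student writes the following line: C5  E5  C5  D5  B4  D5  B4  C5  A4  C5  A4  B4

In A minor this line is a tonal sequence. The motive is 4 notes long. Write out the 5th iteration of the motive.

F4 A4 F4 G4

Taking 4-note groups, the heads are C5, B4, A4: the pattern moves down a 2nd.
Extending down a 2nd: G4 → F4.
So cell 5 is F4 A4 F4 G4.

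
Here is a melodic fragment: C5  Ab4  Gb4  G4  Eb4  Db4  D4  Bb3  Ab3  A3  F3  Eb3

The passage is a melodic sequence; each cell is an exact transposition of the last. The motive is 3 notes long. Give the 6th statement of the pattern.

The 3-note cells begin on C5, G4, D4, A3 — each down a 4th from the last.
Carrying on: E3 → B2.
From B2 the exact shape gives B2 G2 F2.

B2 G2 F2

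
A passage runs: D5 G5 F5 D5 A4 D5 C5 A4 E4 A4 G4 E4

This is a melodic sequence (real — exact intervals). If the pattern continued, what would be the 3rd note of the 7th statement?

With 4-note cells, note 3 of each statement runs F5, C5, G4.
Each moves down a 4th. Continuing: D4 → A3 → E3 → B2.

B2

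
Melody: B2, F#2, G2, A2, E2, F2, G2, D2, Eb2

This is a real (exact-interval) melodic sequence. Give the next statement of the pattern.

F2 C2 Db2

Taking 3-note groups, the heads are B2, A2, G2: the pattern moves down a 2nd.
Statement 4 starts on F2 and keeps the same exact contour: F2 C2 Db2.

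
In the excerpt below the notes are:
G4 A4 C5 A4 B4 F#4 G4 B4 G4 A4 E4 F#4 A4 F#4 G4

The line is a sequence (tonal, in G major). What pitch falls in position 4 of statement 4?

With 5-note cells, note 4 of each statement runs A4, G4, F#4.
From F#4, down a 2nd gives E4.

E4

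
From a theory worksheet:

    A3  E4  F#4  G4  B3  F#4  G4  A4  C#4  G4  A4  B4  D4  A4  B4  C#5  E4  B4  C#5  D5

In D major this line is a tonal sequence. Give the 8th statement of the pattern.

A4 E5 F#5 G5

The 4-note cells begin on A3, B3, C#4, D4, E4 — each up a 2nd from the last.
Carrying on: F#4 → G4 → A4.
So cell 8 is A4 E5 F#5 G5.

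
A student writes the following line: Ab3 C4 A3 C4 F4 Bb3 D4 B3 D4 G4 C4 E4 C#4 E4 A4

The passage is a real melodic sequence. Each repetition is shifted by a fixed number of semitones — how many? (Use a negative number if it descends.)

The 5-note cells begin on Ab3, Bb3, C4 — each up a 2nd from the last.
Ab3 to Bb3 spans +2 semitones.

2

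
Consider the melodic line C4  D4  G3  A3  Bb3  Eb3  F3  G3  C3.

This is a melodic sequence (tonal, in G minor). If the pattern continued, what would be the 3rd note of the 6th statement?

D2

The unit is 3 notes. Position-3 pitches of the 3 shown cells: G3, Eb3, C3.
Extending down a 3rd: A2 → F2 → D2.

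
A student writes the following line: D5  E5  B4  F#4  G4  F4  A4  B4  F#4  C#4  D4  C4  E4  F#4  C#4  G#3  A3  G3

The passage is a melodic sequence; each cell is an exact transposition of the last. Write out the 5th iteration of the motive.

F#3 G#3 D#3 A#2 B2 A2

Unit = 6 notes; the statements start on D5, A4, E4, moving down a 4th each time.
Extending down a 4th: B3 → F#3.
So cell 5 is F#3 G#3 D#3 A#2 B2 A2.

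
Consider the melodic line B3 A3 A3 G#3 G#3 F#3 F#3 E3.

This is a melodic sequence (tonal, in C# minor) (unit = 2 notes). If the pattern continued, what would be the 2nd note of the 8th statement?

A2

The unit is 2 notes. Position-2 pitches of the 4 shown cells: A3, G#3, F#3, E3.
Carrying that down a 2nd forward: D#3 → C#3 → B2 → A2.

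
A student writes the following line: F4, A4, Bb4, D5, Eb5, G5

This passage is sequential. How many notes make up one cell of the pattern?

2

Try groups of 2 (3 cells in 6 notes):
F4 A4 | Bb4 D5 | Eb5 G5
That's a consistent up a 4th shift per cell, and no other grouping gives one.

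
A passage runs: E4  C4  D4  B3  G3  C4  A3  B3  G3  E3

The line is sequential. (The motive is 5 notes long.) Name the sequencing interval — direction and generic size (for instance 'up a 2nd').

The 5-note cells begin on E4, C4 — each down a 3rd from the last.
E4 to C4 is down a 3rd.

down a 3rd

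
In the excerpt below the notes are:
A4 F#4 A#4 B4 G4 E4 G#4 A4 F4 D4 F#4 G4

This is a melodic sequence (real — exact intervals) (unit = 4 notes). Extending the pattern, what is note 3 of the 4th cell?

E4

The unit is 4 notes. Position-3 pitches of the 3 shown cells: A#4, G#4, F#4.
One more down a 2nd gives E4.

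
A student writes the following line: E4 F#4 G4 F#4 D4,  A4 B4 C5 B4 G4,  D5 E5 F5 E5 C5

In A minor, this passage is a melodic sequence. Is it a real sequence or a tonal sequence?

Each cell has the same semitone pattern (2, 1, -1, -4) — intervals are preserved exactly.
And F#4 lies outside A minor, so the sequence is real rather than tonal.

real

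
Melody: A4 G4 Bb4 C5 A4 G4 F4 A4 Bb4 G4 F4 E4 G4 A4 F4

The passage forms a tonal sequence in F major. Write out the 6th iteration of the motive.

With a 5-note motive the entries are A4, G4, F4, each down a 2nd from the previous.
Carrying on: E4 → D4 → C4.
Statement 6 starts on C4 and keeps the same diatonic contour: C4 Bb3 D4 E4 C4.

C4 Bb3 D4 E4 C4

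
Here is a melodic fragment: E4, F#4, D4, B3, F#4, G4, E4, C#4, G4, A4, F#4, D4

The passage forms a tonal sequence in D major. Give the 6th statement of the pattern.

The 4-note cells begin on E4, F#4, G4 — each up a 2nd from the last.
Continuing the starts: A4 → B4 → C#5.
Statement 6 starts on C#5 and keeps the same diatonic contour: C#5 D5 B4 G4.

C#5 D5 B4 G4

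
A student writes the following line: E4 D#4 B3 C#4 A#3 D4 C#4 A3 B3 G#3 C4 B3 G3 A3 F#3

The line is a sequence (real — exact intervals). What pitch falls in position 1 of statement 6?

With 5-note cells, note 1 of each statement runs E4, D4, C4.
Each moves down a 2nd. Continuing: Bb3 → Ab3 → Gb3.

Gb3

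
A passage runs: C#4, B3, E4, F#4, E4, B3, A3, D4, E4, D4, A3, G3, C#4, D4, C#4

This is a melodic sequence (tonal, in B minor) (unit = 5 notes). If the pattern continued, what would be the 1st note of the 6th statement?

E3

With 5-note cells, note 1 of each statement runs C#4, B3, A3.
Extending down a 2nd: G3 → F#3 → E3.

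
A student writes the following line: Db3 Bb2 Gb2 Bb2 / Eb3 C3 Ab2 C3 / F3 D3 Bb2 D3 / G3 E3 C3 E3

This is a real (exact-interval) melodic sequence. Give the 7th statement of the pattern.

C#4 A#3 F#3 A#3

Taking 4-note groups, the heads are Db3, Eb3, F3, G3: the pattern moves up a 2nd.
Continuing the starts: A3 → B3 → C#4.
From C#4 the exact shape gives C#4 A#3 F#3 A#3.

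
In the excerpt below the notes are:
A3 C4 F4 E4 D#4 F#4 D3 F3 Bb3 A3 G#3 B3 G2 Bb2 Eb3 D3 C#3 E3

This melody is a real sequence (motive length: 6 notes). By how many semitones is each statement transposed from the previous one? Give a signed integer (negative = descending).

Taking 6-note groups, the heads are A3, D3, G2: the pattern moves down a 5th.
A3→D3 is 50 − 57 = -7 semitones.

-7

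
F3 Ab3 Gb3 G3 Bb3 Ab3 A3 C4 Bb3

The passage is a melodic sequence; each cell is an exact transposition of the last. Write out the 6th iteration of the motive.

Unit = 3 notes; the statements start on F3, G3, A3, moving up a 2nd each time.
Continuing the starts: B3 → C#4 → D#4.
Statement 6 starts on D#4 and keeps the same exact contour: D#4 F#4 E4.

D#4 F#4 E4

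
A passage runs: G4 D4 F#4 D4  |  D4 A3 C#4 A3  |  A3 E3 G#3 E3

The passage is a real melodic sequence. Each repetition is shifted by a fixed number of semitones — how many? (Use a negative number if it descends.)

-5

The 4-note cells begin on G4, D4, A3 — each down a 4th from the last.
G4→D4 is 62 − 67 = -5 semitones.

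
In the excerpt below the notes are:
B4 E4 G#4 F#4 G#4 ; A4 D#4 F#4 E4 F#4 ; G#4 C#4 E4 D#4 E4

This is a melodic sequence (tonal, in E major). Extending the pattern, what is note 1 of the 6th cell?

D#4

With 5-note cells, note 1 of each statement runs B4, A4, G#4.
Carrying that down a 2nd forward: F#4 → E4 → D#4.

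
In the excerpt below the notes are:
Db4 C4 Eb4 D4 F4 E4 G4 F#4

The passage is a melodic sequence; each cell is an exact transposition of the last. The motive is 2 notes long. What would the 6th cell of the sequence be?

Taking 2-note groups, the heads are Db4, Eb4, F4, G4: the pattern moves up a 2nd.
Extending up a 2nd: A4 → B4.
So cell 6 is B4 A#4.

B4 A#4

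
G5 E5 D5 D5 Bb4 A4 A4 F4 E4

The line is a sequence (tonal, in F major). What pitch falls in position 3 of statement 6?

Grouping in 3s, the 3rd note of each cell is D5, A4, E4.
Carrying that down a 4th forward: Bb3 → F3 → C3.

C3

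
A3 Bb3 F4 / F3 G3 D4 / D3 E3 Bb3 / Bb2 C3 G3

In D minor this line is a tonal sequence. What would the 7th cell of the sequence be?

C2 D2 A2

With a 3-note motive the entries are A3, F3, D3, Bb2, each down a 3rd from the previous.
Continuing the starts: G2 → E2 → C2.
From C2 the diatonic shape gives C2 D2 A2.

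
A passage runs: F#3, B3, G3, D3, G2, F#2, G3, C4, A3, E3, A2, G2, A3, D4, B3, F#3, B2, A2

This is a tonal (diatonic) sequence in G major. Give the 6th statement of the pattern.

D4 G4 E4 B3 E3 D3

Taking 6-note groups, the heads are F#3, G3, A3: the pattern moves up a 2nd.
Carrying on: B3 → C4 → D4.
From D4 the diatonic shape gives D4 G4 E4 B3 E3 D3.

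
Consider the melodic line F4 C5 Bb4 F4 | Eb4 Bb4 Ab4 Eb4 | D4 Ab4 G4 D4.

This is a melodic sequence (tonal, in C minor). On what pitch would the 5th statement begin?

Taking 4-note groups, the heads are F4, Eb4, D4: the pattern moves down a 2nd.
Extending the heads down a 2nd: C4 → Bb3.

Bb3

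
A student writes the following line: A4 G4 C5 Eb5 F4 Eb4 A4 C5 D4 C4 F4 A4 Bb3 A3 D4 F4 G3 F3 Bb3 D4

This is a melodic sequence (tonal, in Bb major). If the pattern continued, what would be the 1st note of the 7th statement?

C3

With 4-note cells, note 1 of each statement runs A4, F4, D4, Bb3, G3.
Each moves down a 3rd. Continuing: Eb3 → C3.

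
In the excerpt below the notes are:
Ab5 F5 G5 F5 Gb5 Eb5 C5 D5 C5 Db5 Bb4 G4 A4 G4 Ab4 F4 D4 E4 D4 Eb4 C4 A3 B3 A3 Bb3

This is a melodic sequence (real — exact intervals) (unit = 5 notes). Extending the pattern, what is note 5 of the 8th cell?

The unit is 5 notes. Position-5 pitches of the 5 shown cells: Gb5, Db5, Ab4, Eb4, Bb3.
Extending down a 4th: F3 → C3 → G2.

G2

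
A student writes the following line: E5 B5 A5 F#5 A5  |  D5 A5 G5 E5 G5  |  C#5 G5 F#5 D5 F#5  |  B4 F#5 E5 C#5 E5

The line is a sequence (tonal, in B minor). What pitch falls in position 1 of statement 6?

Grouping in 5s, the 1st note of each cell is E5, D5, C#5, B4.
Extending down a 2nd: A4 → G4.

G4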